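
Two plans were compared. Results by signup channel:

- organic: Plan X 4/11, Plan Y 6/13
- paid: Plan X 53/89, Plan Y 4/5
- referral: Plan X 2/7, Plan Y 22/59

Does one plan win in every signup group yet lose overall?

Yes

Organic: Plan X 4/11 = 36.4%, Plan Y 6/13 = 46.2% → Plan Y
Paid: Plan X 53/89 = 59.6%, Plan Y 4/5 = 80.0% → Plan Y
Referral: Plan X 2/7 = 28.6%, Plan Y 22/59 = 37.3% → Plan Y
Overall: Plan X 59/107 = 55.1%, Plan Y 32/77 = 41.6% → Plan X
Plan Y wins each signup group but Plan X wins overall — the comparison reverses. Plan Y's customers skew toward referral, which has a lower base rate.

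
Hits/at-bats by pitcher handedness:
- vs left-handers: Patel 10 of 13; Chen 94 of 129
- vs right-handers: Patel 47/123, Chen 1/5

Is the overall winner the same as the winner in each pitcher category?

No

Vs left-handers: Patel 10/13 = 76.9%, Chen 94/129 = 72.9% → Patel
Vs right-handers: Patel 47/123 = 38.2%, Chen 1/5 = 20.0% → Patel
Overall: Patel 57/136 = 41.9%, Chen 95/134 = 70.9% → Chen
Patel wins each pitcher group but Chen wins overall — the comparison reverses. Patel's at-bats skew toward vs right-handers, which has a lower base rate.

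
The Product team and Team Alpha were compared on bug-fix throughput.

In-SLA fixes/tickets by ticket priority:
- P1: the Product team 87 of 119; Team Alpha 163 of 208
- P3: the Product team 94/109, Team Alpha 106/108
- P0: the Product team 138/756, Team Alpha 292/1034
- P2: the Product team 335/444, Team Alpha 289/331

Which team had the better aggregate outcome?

Team Alpha

P1: the Product team 87/119 = 73.1%, Team Alpha 163/208 = 78.4% → Team Alpha
P3: the Product team 94/109 = 86.2%, Team Alpha 106/108 = 98.1% → Team Alpha
P0: the Product team 138/756 = 18.3%, Team Alpha 292/1034 = 28.2% → Team Alpha
P2: the Product team 335/444 = 75.5%, Team Alpha 289/331 = 87.3% → Team Alpha
Overall: the Product team 654/1428 = 45.8%, Team Alpha 850/1681 = 50.6% → Team Alpha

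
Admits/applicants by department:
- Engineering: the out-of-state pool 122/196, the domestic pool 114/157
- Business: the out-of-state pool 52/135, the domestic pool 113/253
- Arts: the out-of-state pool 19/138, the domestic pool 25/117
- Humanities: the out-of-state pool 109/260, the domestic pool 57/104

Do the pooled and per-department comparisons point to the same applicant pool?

Yes

Engineering: the out-of-state pool 122/196 = 62.2%, the domestic pool 114/157 = 72.6% → the domestic pool
Business: the out-of-state pool 52/135 = 38.5%, the domestic pool 113/253 = 44.7% → the domestic pool
Arts: the out-of-state pool 19/138 = 13.8%, the domestic pool 25/117 = 21.4% → the domestic pool
Humanities: the out-of-state pool 109/260 = 41.9%, the domestic pool 57/104 = 54.8% → the domestic pool
Overall: the out-of-state pool 302/729 = 41.4%, the domestic pool 309/631 = 49.0% → the domestic pool
The domestic pool wins overall and in every department group — no reversal.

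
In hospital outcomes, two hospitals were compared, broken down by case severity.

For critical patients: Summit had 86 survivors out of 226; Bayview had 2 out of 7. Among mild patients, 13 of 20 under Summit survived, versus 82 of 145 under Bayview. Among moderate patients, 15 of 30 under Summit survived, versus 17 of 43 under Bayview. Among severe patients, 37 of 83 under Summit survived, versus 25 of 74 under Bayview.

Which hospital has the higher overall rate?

Critical: Summit 86/226 = 38.1%, Bayview 2/7 = 28.6% → Summit
Mild: Summit 13/20 = 65.0%, Bayview 82/145 = 56.6% → Summit
Moderate: Summit 15/30 = 50.0%, Bayview 17/43 = 39.5% → Summit
Severe: Summit 37/83 = 44.6%, Bayview 25/74 = 33.8% → Summit
Overall: Summit 151/359 = 42.1%, Bayview 126/269 = 46.8% → Bayview
(Summit wins every case group but Bayview wins overall — Summit's patients skew toward the low-rate critical group.)

Bayview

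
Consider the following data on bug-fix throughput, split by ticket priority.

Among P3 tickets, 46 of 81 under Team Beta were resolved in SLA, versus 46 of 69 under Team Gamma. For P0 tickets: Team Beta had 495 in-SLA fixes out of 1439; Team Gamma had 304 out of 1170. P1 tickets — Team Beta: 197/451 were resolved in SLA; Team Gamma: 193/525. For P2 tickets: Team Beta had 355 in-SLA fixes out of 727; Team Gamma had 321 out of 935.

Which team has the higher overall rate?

Team Beta

P3: Team Beta 46/81 = 56.8%, Team Gamma 46/69 = 66.7% → Team Gamma
P0: Team Beta 495/1439 = 34.4%, Team Gamma 304/1170 = 26.0% → Team Beta
P1: Team Beta 197/451 = 43.7%, Team Gamma 193/525 = 36.8% → Team Beta
P2: Team Beta 355/727 = 48.8%, Team Gamma 321/935 = 34.3% → Team Beta
Overall: Team Beta 1093/2698 = 40.5%, Team Gamma 864/2699 = 32.0% → Team Beta
(Neither sweeps every ticket group, but Team Beta has the higher pooled rate.)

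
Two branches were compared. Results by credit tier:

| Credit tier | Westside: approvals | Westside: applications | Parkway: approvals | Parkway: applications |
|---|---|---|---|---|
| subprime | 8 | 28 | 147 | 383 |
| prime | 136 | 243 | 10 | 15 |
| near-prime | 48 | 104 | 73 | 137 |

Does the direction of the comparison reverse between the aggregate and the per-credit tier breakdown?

Yes

Subprime: Westside 8/28 = 28.6%, Parkway 147/383 = 38.4% → Parkway
Prime: Westside 136/243 = 56.0%, Parkway 10/15 = 66.7% → Parkway
Near-prime: Westside 48/104 = 46.2%, Parkway 73/137 = 53.3% → Parkway
Overall: Westside 192/375 = 51.2%, Parkway 230/535 = 43.0% → Westside
Parkway wins each credit group but Westside wins overall — the comparison reverses. Parkway's applications skew toward subprime, which has a lower base rate.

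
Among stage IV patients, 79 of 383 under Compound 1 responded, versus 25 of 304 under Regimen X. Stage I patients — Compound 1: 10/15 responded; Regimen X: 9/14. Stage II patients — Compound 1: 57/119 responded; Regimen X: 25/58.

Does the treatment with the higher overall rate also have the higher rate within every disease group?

Stage IV: Compound 1 79/383 = 20.6%, Regimen X 25/304 = 8.2% → Compound 1
Stage I: Compound 1 10/15 = 66.7%, Regimen X 9/14 = 64.3% → Compound 1
Stage II: Compound 1 57/119 = 47.9%, Regimen X 25/58 = 43.1% → Compound 1
Overall: Compound 1 146/517 = 28.2%, Regimen X 59/376 = 15.7% → Compound 1
Compound 1 wins overall and in every disease group — no reversal.

Yes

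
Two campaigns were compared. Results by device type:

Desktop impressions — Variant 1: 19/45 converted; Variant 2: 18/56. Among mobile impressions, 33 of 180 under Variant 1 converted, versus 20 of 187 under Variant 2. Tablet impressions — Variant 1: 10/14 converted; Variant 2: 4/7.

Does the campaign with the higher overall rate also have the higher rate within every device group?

Yes

Desktop: Variant 1 19/45 = 42.2%, Variant 2 18/56 = 32.1% → Variant 1
Mobile: Variant 1 33/180 = 18.3%, Variant 2 20/187 = 10.7% → Variant 1
Tablet: Variant 1 10/14 = 71.4%, Variant 2 4/7 = 57.1% → Variant 1
Overall: Variant 1 62/239 = 25.9%, Variant 2 42/250 = 16.8% → Variant 1
Variant 1 wins overall and in every device group — no reversal.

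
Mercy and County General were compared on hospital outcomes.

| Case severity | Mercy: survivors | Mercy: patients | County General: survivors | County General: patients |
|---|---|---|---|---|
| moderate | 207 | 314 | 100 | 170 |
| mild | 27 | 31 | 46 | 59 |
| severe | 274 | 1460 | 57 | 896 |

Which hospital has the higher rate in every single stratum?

Moderate: Mercy 207/314 = 65.9%, County General 100/170 = 58.8% → Mercy
Mild: Mercy 27/31 = 87.1%, County General 46/59 = 78.0% → Mercy
Severe: Mercy 274/1460 = 18.8%, County General 57/896 = 6.4% → Mercy
Mercy has the higher rate in all 3 groups.

Mercy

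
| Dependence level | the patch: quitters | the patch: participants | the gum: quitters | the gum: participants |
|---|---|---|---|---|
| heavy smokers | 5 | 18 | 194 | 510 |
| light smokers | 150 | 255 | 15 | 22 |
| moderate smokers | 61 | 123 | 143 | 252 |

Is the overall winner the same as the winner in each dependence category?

No

Heavy smokers: the patch 5/18 = 27.8%, the gum 194/510 = 38.0% → the gum
Light smokers: the patch 150/255 = 58.8%, the gum 15/22 = 68.2% → the gum
Moderate smokers: the patch 61/123 = 49.6%, the gum 143/252 = 56.7% → the gum
Overall: the patch 216/396 = 54.5%, the gum 352/784 = 44.9% → the patch
The gum wins each dependence group but the patch wins overall — the comparison reverses. The gum's participants skew toward heavy smokers, which has a lower base rate.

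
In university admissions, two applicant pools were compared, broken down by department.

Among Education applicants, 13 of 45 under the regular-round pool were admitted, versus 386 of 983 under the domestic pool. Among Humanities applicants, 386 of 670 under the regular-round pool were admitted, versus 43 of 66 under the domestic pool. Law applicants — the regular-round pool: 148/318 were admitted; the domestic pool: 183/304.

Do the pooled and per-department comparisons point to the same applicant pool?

Education: the regular-round pool 13/45 = 28.9%, the domestic pool 386/983 = 39.3% → the domestic pool
Humanities: the regular-round pool 386/670 = 57.6%, the domestic pool 43/66 = 65.2% → the domestic pool
Law: the regular-round pool 148/318 = 46.5%, the domestic pool 183/304 = 60.2% → the domestic pool
Overall: the regular-round pool 547/1033 = 53.0%, the domestic pool 612/1353 = 45.2% → the regular-round pool
The domestic pool wins each department group but the regular-round pool wins overall — the comparison reverses. The domestic pool's applicants skew toward Education, which has a lower base rate.

No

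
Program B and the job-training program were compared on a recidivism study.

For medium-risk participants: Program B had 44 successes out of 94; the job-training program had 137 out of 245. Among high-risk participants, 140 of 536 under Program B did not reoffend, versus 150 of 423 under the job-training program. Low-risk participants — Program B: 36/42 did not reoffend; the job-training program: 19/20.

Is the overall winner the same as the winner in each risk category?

Yes

Medium-risk: Program B 44/94 = 46.8%, the job-training program 137/245 = 55.9% → the job-training program
High-risk: Program B 140/536 = 26.1%, the job-training program 150/423 = 35.5% → the job-training program
Low-risk: Program B 36/42 = 85.7%, the job-training program 19/20 = 95.0% → the job-training program
Overall: Program B 220/672 = 32.7%, the job-training program 306/688 = 44.5% → the job-training program
The job-training program wins overall and in every risk group — no reversal.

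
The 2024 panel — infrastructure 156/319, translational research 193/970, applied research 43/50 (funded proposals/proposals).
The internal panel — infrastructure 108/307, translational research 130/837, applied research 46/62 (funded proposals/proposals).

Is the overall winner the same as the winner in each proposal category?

Yes

Infrastructure: the 2024 panel 156/319 = 48.9%, the internal panel 108/307 = 35.2% → the 2024 panel
Translational research: the 2024 panel 193/970 = 19.9%, the internal panel 130/837 = 15.5% → the 2024 panel
Applied research: the 2024 panel 43/50 = 86.0%, the internal panel 46/62 = 74.2% → the 2024 panel
Overall: the 2024 panel 392/1339 = 29.3%, the internal panel 284/1206 = 23.5% → the 2024 panel
The 2024 panel wins overall and in every proposal group — no reversal.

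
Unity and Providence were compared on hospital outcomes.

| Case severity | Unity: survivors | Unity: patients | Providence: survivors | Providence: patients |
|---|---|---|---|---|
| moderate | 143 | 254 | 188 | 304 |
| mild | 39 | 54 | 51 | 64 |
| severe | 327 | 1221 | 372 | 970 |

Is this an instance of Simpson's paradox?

Moderate: Unity 143/254 = 56.3%, Providence 188/304 = 61.8% → Providence
Mild: Unity 39/54 = 72.2%, Providence 51/64 = 79.7% → Providence
Severe: Unity 327/1221 = 26.8%, Providence 372/970 = 38.4% → Providence
Overall: Unity 509/1529 = 33.3%, Providence 611/1338 = 45.7% → Providence
Providence wins overall and in every case group — no reversal.

No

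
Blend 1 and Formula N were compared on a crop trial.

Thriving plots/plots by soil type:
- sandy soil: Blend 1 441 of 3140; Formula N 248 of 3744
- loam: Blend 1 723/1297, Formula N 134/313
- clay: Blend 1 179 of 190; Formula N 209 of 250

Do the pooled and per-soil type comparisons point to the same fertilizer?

Yes

Sandy soil: Blend 1 441/3140 = 14.0%, Formula N 248/3744 = 6.6% → Blend 1
Loam: Blend 1 723/1297 = 55.7%, Formula N 134/313 = 42.8% → Blend 1
Clay: Blend 1 179/190 = 94.2%, Formula N 209/250 = 83.6% → Blend 1
Overall: Blend 1 1343/4627 = 29.0%, Formula N 591/4307 = 13.7% → Blend 1
Blend 1 wins overall and in every soil group — no reversal.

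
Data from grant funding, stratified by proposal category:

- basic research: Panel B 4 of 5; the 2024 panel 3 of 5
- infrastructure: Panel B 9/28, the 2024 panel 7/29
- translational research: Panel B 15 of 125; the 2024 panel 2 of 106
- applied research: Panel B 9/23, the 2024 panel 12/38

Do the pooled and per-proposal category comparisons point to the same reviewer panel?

Basic research: Panel B 4/5 = 80.0%, the 2024 panel 3/5 = 60.0% → Panel B
Infrastructure: Panel B 9/28 = 32.1%, the 2024 panel 7/29 = 24.1% → Panel B
Translational research: Panel B 15/125 = 12.0%, the 2024 panel 2/106 = 1.9% → Panel B
Applied research: Panel B 9/23 = 39.1%, the 2024 panel 12/38 = 31.6% → Panel B
Overall: Panel B 37/181 = 20.4%, the 2024 panel 24/178 = 13.5% → Panel B
Panel B wins overall and in every proposal group — no reversal.

Yes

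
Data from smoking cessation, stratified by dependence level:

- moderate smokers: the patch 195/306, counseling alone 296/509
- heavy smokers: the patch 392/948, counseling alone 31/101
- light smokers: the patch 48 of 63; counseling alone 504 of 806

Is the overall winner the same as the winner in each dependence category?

No

Moderate smokers: the patch 195/306 = 63.7%, counseling alone 296/509 = 58.2% → the patch
Heavy smokers: the patch 392/948 = 41.4%, counseling alone 31/101 = 30.7% → the patch
Light smokers: the patch 48/63 = 76.2%, counseling alone 504/806 = 62.5% → the patch
Overall: the patch 635/1317 = 48.2%, counseling alone 831/1416 = 58.7% → counseling alone
The patch wins each dependence group but counseling alone wins overall — the comparison reverses. The patch's participants skew toward heavy smokers, which has a lower base rate.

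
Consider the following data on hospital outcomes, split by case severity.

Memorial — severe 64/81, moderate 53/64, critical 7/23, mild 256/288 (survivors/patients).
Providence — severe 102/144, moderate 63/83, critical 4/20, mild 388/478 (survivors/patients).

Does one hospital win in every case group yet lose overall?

No

Severe: Memorial 64/81 = 79.0%, Providence 102/144 = 70.8% → Memorial
Moderate: Memorial 53/64 = 82.8%, Providence 63/83 = 75.9% → Memorial
Critical: Memorial 7/23 = 30.4%, Providence 4/20 = 20.0% → Memorial
Mild: Memorial 256/288 = 88.9%, Providence 388/478 = 81.2% → Memorial
Overall: Memorial 380/456 = 83.3%, Providence 557/725 = 76.8% → Memorial
Memorial wins overall and in every case group — no reversal.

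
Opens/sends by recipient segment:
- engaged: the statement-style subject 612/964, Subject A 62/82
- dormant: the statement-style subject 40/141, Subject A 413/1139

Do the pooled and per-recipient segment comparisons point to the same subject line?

Engaged: the statement-style subject 612/964 = 63.5%, Subject A 62/82 = 75.6% → Subject A
Dormant: the statement-style subject 40/141 = 28.4%, Subject A 413/1139 = 36.3% → Subject A
Overall: the statement-style subject 652/1105 = 59.0%, Subject A 475/1221 = 38.9% → the statement-style subject
Subject A wins each recipient group but the statement-style subject wins overall — the comparison reverses. Subject A's sends skew toward dormant, which has a lower base rate.

No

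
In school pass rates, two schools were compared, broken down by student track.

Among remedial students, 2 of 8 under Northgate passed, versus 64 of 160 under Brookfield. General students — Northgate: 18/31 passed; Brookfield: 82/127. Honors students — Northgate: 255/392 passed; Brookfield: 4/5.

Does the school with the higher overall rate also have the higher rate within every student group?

Remedial: Northgate 2/8 = 25.0%, Brookfield 64/160 = 40.0% → Brookfield
General: Northgate 18/31 = 58.1%, Brookfield 82/127 = 64.6% → Brookfield
Honors: Northgate 255/392 = 65.1%, Brookfield 4/5 = 80.0% → Brookfield
Overall: Northgate 275/431 = 63.8%, Brookfield 150/292 = 51.4% → Northgate
Brookfield wins each student group but Northgate wins overall — the comparison reverses. Brookfield's students skew toward remedial, which has a lower base rate.

No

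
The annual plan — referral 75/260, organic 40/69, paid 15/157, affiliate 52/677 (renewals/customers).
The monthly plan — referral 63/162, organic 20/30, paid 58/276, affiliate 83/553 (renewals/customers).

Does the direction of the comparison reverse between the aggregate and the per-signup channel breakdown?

No

Referral: the annual plan 75/260 = 28.8%, the monthly plan 63/162 = 38.9% → the monthly plan
Organic: the annual plan 40/69 = 58.0%, the monthly plan 20/30 = 66.7% → the monthly plan
Paid: the annual plan 15/157 = 9.6%, the monthly plan 58/276 = 21.0% → the monthly plan
Affiliate: the annual plan 52/677 = 7.7%, the monthly plan 83/553 = 15.0% → the monthly plan
Overall: the annual plan 182/1163 = 15.6%, the monthly plan 224/1021 = 21.9% → the monthly plan
The monthly plan wins overall and in every signup group — no reversal.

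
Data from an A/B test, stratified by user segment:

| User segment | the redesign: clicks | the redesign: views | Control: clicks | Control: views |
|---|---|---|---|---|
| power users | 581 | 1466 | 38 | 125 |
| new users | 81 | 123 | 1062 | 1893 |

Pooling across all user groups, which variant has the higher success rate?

Power users: the redesign 581/1466 = 39.6%, Control 38/125 = 30.4% → the redesign
New users: the redesign 81/123 = 65.9%, Control 1062/1893 = 56.1% → the redesign
Overall: the redesign 662/1589 = 41.7%, Control 1100/2018 = 54.5% → Control
(The redesign wins every user group but Control wins overall — the redesign's views skew toward the low-rate power users group.)

Control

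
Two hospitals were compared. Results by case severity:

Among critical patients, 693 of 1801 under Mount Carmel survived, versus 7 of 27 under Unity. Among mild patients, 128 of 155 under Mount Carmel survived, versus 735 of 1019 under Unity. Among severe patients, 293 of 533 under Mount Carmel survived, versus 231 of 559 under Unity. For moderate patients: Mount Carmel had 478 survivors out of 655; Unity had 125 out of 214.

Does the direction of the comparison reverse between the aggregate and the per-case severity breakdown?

Yes

Critical: Mount Carmel 693/1801 = 38.5%, Unity 7/27 = 25.9% → Mount Carmel
Mild: Mount Carmel 128/155 = 82.6%, Unity 735/1019 = 72.1% → Mount Carmel
Severe: Mount Carmel 293/533 = 55.0%, Unity 231/559 = 41.3% → Mount Carmel
Moderate: Mount Carmel 478/655 = 73.0%, Unity 125/214 = 58.4% → Mount Carmel
Overall: Mount Carmel 1592/3144 = 50.6%, Unity 1098/1819 = 60.4% → Unity
Mount Carmel wins each case group but Unity wins overall — the comparison reverses. Mount Carmel's patients skew toward critical, which has a lower base rate.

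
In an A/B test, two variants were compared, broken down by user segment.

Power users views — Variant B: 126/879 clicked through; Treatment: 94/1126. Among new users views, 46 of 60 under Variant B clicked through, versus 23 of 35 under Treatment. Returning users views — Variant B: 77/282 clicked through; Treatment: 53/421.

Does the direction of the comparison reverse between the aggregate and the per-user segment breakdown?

Power users: Variant B 126/879 = 14.3%, Treatment 94/1126 = 8.3% → Variant B
New users: Variant B 46/60 = 76.7%, Treatment 23/35 = 65.7% → Variant B
Returning users: Variant B 77/282 = 27.3%, Treatment 53/421 = 12.6% → Variant B
Overall: Variant B 249/1221 = 20.4%, Treatment 170/1582 = 10.7% → Variant B
Variant B wins overall and in every user group — no reversal.

No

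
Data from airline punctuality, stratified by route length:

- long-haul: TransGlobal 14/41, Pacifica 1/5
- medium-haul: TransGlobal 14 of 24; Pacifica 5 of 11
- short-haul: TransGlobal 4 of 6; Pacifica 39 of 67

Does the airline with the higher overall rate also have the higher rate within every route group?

No

Long-haul: TransGlobal 14/41 = 34.1%, Pacifica 1/5 = 20.0% → TransGlobal
Medium-haul: TransGlobal 14/24 = 58.3%, Pacifica 5/11 = 45.5% → TransGlobal
Short-haul: TransGlobal 4/6 = 66.7%, Pacifica 39/67 = 58.2% → TransGlobal
Overall: TransGlobal 32/71 = 45.1%, Pacifica 45/83 = 54.2% → Pacifica
TransGlobal wins each route group but Pacifica wins overall — the comparison reverses. TransGlobal's flights skew toward long-haul, which has a lower base rate.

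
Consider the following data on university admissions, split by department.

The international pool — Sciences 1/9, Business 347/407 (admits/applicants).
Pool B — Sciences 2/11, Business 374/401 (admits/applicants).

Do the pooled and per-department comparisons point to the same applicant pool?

Sciences: the international pool 1/9 = 11.1%, Pool B 2/11 = 18.2% → Pool B
Business: the international pool 347/407 = 85.3%, Pool B 374/401 = 93.3% → Pool B
Overall: the international pool 348/416 = 83.7%, Pool B 376/412 = 91.3% → Pool B
Pool B wins overall and in every department group — no reversal.

Yes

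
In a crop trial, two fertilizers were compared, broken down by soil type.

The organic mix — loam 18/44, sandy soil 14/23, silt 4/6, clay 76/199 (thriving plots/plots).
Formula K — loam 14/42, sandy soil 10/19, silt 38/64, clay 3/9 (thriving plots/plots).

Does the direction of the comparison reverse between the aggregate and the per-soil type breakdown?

Loam: the organic mix 18/44 = 40.9%, Formula K 14/42 = 33.3% → the organic mix
Sandy soil: the organic mix 14/23 = 60.9%, Formula K 10/19 = 52.6% → the organic mix
Silt: the organic mix 4/6 = 66.7%, Formula K 38/64 = 59.4% → the organic mix
Clay: the organic mix 76/199 = 38.2%, Formula K 3/9 = 33.3% → the organic mix
Overall: the organic mix 112/272 = 41.2%, Formula K 65/134 = 48.5% → Formula K
The organic mix wins each soil group but Formula K wins overall — the comparison reverses. The organic mix's plots skew toward clay, which has a lower base rate.

Yes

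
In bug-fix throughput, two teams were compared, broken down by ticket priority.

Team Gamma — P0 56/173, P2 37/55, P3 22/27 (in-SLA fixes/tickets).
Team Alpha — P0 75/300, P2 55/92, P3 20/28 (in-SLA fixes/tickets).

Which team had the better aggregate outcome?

P0: Team Gamma 56/173 = 32.4%, Team Alpha 75/300 = 25.0% → Team Gamma
P2: Team Gamma 37/55 = 67.3%, Team Alpha 55/92 = 59.8% → Team Gamma
P3: Team Gamma 22/27 = 81.5%, Team Alpha 20/28 = 71.4% → Team Gamma
Overall: Team Gamma 115/255 = 45.1%, Team Alpha 150/420 = 35.7% → Team Gamma

Team Gamma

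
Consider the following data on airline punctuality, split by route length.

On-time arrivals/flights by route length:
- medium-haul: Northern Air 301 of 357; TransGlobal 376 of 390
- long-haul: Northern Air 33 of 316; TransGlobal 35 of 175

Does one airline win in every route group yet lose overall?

No

Medium-haul: Northern Air 301/357 = 84.3%, TransGlobal 376/390 = 96.4% → TransGlobal
Long-haul: Northern Air 33/316 = 10.4%, TransGlobal 35/175 = 20.0% → TransGlobal
Overall: Northern Air 334/673 = 49.6%, TransGlobal 411/565 = 72.7% → TransGlobal
TransGlobal wins overall and in every route group — no reversal.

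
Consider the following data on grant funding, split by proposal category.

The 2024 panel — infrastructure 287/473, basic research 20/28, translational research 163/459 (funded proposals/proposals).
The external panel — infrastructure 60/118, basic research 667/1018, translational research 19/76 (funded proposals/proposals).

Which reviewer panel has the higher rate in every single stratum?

Infrastructure: the 2024 panel 287/473 = 60.7%, the external panel 60/118 = 50.8% → the 2024 panel
Basic research: the 2024 panel 20/28 = 71.4%, the external panel 667/1018 = 65.5% → the 2024 panel
Translational research: the 2024 panel 163/459 = 35.5%, the external panel 19/76 = 25.0% → the 2024 panel
The 2024 panel has the higher rate in all 3 groups.

the 2024 panel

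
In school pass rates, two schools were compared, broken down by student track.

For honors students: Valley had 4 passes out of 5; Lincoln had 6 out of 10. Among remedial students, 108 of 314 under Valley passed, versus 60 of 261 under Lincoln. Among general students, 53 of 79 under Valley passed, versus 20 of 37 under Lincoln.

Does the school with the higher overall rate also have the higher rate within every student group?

Yes

Honors: Valley 4/5 = 80.0%, Lincoln 6/10 = 60.0% → Valley
Remedial: Valley 108/314 = 34.4%, Lincoln 60/261 = 23.0% → Valley
General: Valley 53/79 = 67.1%, Lincoln 20/37 = 54.1% → Valley
Overall: Valley 165/398 = 41.5%, Lincoln 86/308 = 27.9% → Valley
Valley wins overall and in every student group — no reversal.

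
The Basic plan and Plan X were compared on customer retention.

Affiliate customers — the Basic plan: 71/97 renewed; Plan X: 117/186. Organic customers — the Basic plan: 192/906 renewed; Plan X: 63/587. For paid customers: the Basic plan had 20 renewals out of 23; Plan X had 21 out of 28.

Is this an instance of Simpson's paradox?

No

Affiliate: the Basic plan 71/97 = 73.2%, Plan X 117/186 = 62.9% → the Basic plan
Organic: the Basic plan 192/906 = 21.2%, Plan X 63/587 = 10.7% → the Basic plan
Paid: the Basic plan 20/23 = 87.0%, Plan X 21/28 = 75.0% → the Basic plan
Overall: the Basic plan 283/1026 = 27.6%, Plan X 201/801 = 25.1% → the Basic plan
The Basic plan wins overall and in every signup group — no reversal.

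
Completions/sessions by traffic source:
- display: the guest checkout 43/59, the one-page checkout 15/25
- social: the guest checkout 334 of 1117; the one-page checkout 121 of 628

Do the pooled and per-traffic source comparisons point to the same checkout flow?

Display: the guest checkout 43/59 = 72.9%, the one-page checkout 15/25 = 60.0% → the guest checkout
Social: the guest checkout 334/1117 = 29.9%, the one-page checkout 121/628 = 19.3% → the guest checkout
Overall: the guest checkout 377/1176 = 32.1%, the one-page checkout 136/653 = 20.8% → the guest checkout
The guest checkout wins overall and in every traffic group — no reversal.

Yes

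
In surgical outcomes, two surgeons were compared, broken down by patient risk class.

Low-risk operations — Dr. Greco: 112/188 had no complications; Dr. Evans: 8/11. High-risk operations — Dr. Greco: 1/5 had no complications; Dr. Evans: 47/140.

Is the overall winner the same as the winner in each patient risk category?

Low-risk: Dr. Greco 112/188 = 59.6%, Dr. Evans 8/11 = 72.7% → Dr. Evans
High-risk: Dr. Greco 1/5 = 20.0%, Dr. Evans 47/140 = 33.6% → Dr. Evans
Overall: Dr. Greco 113/193 = 58.5%, Dr. Evans 55/151 = 36.4% → Dr. Greco
Dr. Evans wins each patient risk group but Dr. Greco wins overall — the comparison reverses. Dr. Evans's operations skew toward high-risk, which has a lower base rate.

No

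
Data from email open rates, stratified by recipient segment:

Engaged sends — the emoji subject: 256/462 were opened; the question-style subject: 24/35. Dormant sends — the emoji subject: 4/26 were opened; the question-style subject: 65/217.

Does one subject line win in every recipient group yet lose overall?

Engaged: the emoji subject 256/462 = 55.4%, the question-style subject 24/35 = 68.6% → the question-style subject
Dormant: the emoji subject 4/26 = 15.4%, the question-style subject 65/217 = 30.0% → the question-style subject
Overall: the emoji subject 260/488 = 53.3%, the question-style subject 89/252 = 35.3% → the emoji subject
The question-style subject wins each recipient group but the emoji subject wins overall — the comparison reverses. The question-style subject's sends skew toward dormant, which has a lower base rate.

Yes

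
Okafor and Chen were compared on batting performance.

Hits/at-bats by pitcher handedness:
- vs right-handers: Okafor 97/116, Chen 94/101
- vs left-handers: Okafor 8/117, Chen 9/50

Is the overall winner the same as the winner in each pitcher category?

Yes

Vs right-handers: Okafor 97/116 = 83.6%, Chen 94/101 = 93.1% → Chen
Vs left-handers: Okafor 8/117 = 6.8%, Chen 9/50 = 18.0% → Chen
Overall: Okafor 105/233 = 45.1%, Chen 103/151 = 68.2% → Chen
Chen wins overall and in every pitcher group — no reversal.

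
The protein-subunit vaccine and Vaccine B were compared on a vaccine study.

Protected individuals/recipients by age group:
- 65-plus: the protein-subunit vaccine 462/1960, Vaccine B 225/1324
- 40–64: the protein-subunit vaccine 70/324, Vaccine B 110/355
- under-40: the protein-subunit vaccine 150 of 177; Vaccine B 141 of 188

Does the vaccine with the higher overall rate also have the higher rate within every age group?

No

65-plus: the protein-subunit vaccine 462/1960 = 23.6%, Vaccine B 225/1324 = 17.0% → the protein-subunit vaccine
40–64: the protein-subunit vaccine 70/324 = 21.6%, Vaccine B 110/355 = 31.0% → Vaccine B
Under-40: the protein-subunit vaccine 150/177 = 84.7%, Vaccine B 141/188 = 75.0% → the protein-subunit vaccine
Overall: the protein-subunit vaccine 682/2461 = 27.7%, Vaccine B 476/1867 = 25.5% → the protein-subunit vaccine
Neither sweeps: the protein-subunit vaccine wins 2 of 3 groups, Vaccine B wins 1. The protein-subunit vaccine wins overall but not every group — no Simpson reversal.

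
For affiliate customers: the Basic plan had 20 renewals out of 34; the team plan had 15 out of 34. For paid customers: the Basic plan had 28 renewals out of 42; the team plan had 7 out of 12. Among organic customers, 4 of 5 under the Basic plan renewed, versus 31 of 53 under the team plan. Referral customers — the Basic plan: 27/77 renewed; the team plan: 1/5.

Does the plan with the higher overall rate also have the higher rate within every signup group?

No

Affiliate: the Basic plan 20/34 = 58.8%, the team plan 15/34 = 44.1% → the Basic plan
Paid: the Basic plan 28/42 = 66.7%, the team plan 7/12 = 58.3% → the Basic plan
Organic: the Basic plan 4/5 = 80.0%, the team plan 31/53 = 58.5% → the Basic plan
Referral: the Basic plan 27/77 = 35.1%, the team plan 1/5 = 20.0% → the Basic plan
Overall: the Basic plan 79/158 = 50.0%, the team plan 54/104 = 51.9% → the team plan
The Basic plan wins each signup group but the team plan wins overall — the comparison reverses. The Basic plan's customers skew toward referral, which has a lower base rate.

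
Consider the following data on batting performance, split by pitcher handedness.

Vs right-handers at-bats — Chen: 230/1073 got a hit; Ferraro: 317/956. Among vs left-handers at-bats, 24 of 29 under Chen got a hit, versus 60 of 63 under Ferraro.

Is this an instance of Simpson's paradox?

No

Vs right-handers: Chen 230/1073 = 21.4%, Ferraro 317/956 = 33.2% → Ferraro
Vs left-handers: Chen 24/29 = 82.8%, Ferraro 60/63 = 95.2% → Ferraro
Overall: Chen 254/1102 = 23.0%, Ferraro 377/1019 = 37.0% → Ferraro
Ferraro wins overall and in every pitcher group — no reversal.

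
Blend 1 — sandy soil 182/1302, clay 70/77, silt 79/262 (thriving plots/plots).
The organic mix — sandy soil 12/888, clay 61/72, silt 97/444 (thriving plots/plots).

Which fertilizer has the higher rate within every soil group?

Blend 1

Sandy soil: Blend 1 182/1302 = 14.0%, the organic mix 12/888 = 1.4% → Blend 1
Clay: Blend 1 70/77 = 90.9%, the organic mix 61/72 = 84.7% → Blend 1
Silt: Blend 1 79/262 = 30.2%, the organic mix 97/444 = 21.8% → Blend 1
Blend 1 has the higher rate in all 3 groups.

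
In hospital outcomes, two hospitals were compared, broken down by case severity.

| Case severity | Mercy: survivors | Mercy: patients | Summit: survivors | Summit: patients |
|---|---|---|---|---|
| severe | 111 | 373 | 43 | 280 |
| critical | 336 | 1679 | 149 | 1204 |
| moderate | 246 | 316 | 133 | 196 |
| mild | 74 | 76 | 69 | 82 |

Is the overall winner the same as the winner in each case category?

Yes

Severe: Mercy 111/373 = 29.8%, Summit 43/280 = 15.4% → Mercy
Critical: Mercy 336/1679 = 20.0%, Summit 149/1204 = 12.4% → Mercy
Moderate: Mercy 246/316 = 77.8%, Summit 133/196 = 67.9% → Mercy
Mild: Mercy 74/76 = 97.4%, Summit 69/82 = 84.1% → Mercy
Overall: Mercy 767/2444 = 31.4%, Summit 394/1762 = 22.4% → Mercy
Mercy wins overall and in every case group — no reversal.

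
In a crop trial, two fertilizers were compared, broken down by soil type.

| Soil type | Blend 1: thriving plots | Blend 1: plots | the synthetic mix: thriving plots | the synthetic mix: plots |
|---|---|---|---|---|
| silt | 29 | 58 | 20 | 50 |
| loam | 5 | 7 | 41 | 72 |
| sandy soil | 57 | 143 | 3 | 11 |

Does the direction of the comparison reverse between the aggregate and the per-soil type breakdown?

Silt: Blend 1 29/58 = 50.0%, the synthetic mix 20/50 = 40.0% → Blend 1
Loam: Blend 1 5/7 = 71.4%, the synthetic mix 41/72 = 56.9% → Blend 1
Sandy soil: Blend 1 57/143 = 39.9%, the synthetic mix 3/11 = 27.3% → Blend 1
Overall: Blend 1 91/208 = 43.8%, the synthetic mix 64/133 = 48.1% → the synthetic mix
Blend 1 wins each soil group but the synthetic mix wins overall — the comparison reverses. Blend 1's plots skew toward sandy soil, which has a lower base rate.

Yes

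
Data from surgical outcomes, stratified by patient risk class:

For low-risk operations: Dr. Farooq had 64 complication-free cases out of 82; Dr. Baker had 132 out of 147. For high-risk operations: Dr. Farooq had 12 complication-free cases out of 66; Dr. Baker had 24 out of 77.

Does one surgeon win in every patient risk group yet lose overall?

No

Low-risk: Dr. Farooq 64/82 = 78.0%, Dr. Baker 132/147 = 89.8% → Dr. Baker
High-risk: Dr. Farooq 12/66 = 18.2%, Dr. Baker 24/77 = 31.2% → Dr. Baker
Overall: Dr. Farooq 76/148 = 51.4%, Dr. Baker 156/224 = 69.6% → Dr. Baker
Dr. Baker wins overall and in every patient risk group — no reversal.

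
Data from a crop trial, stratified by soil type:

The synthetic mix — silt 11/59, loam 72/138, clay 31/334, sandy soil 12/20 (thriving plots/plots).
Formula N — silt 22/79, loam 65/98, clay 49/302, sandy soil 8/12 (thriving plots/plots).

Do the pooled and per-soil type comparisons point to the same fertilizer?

Silt: the synthetic mix 11/59 = 18.6%, Formula N 22/79 = 27.8% → Formula N
Loam: the synthetic mix 72/138 = 52.2%, Formula N 65/98 = 66.3% → Formula N
Clay: the synthetic mix 31/334 = 9.3%, Formula N 49/302 = 16.2% → Formula N
Sandy soil: the synthetic mix 12/20 = 60.0%, Formula N 8/12 = 66.7% → Formula N
Overall: the synthetic mix 126/551 = 22.9%, Formula N 144/491 = 29.3% → Formula N
Formula N wins overall and in every soil group — no reversal.

Yes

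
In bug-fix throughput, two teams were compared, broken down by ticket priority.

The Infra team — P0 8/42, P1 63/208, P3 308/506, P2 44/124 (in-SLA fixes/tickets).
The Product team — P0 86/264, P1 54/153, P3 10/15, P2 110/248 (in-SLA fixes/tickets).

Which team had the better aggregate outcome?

P0: the Infra team 8/42 = 19.0%, the Product team 86/264 = 32.6% → the Product team
P1: the Infra team 63/208 = 30.3%, the Product team 54/153 = 35.3% → the Product team
P3: the Infra team 308/506 = 60.9%, the Product team 10/15 = 66.7% → the Product team
P2: the Infra team 44/124 = 35.5%, the Product team 110/248 = 44.4% → the Product team
Overall: the Infra team 423/880 = 48.1%, the Product team 260/680 = 38.2% → the Infra team
(The Product team wins every ticket group but the Infra team wins overall — the Product team's tickets skew toward the low-rate P0 group.)

the Infra team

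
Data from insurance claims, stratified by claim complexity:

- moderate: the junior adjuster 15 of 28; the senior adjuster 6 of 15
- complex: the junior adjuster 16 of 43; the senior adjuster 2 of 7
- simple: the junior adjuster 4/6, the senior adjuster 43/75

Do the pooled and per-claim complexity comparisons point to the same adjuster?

Moderate: the junior adjuster 15/28 = 53.6%, the senior adjuster 6/15 = 40.0% → the junior adjuster
Complex: the junior adjuster 16/43 = 37.2%, the senior adjuster 2/7 = 28.6% → the junior adjuster
Simple: the junior adjuster 4/6 = 66.7%, the senior adjuster 43/75 = 57.3% → the junior adjuster
Overall: the junior adjuster 35/77 = 45.5%, the senior adjuster 51/97 = 52.6% → the senior adjuster
The junior adjuster wins each claim group but the senior adjuster wins overall — the comparison reverses. The junior adjuster's claims skew toward complex, which has a lower base rate.

No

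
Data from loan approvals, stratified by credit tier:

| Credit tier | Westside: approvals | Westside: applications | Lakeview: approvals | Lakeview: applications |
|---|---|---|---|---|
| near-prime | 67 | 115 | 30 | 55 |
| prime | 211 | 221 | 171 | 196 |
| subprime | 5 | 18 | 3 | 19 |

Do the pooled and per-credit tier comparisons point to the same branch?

Yes

Near-prime: Westside 67/115 = 58.3%, Lakeview 30/55 = 54.5% → Westside
Prime: Westside 211/221 = 95.5%, Lakeview 171/196 = 87.2% → Westside
Subprime: Westside 5/18 = 27.8%, Lakeview 3/19 = 15.8% → Westside
Overall: Westside 283/354 = 79.9%, Lakeview 204/270 = 75.6% → Westside
Westside wins overall and in every credit group — no reversal.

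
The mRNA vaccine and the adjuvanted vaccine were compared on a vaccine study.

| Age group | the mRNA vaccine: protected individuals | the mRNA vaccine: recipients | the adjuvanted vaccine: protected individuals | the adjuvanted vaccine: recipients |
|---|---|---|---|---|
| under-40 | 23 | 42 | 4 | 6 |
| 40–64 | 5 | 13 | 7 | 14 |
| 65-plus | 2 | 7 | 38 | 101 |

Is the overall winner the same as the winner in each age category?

Under-40: the mRNA vaccine 23/42 = 54.8%, the adjuvanted vaccine 4/6 = 66.7% → the adjuvanted vaccine
40–64: the mRNA vaccine 5/13 = 38.5%, the adjuvanted vaccine 7/14 = 50.0% → the adjuvanted vaccine
65-plus: the mRNA vaccine 2/7 = 28.6%, the adjuvanted vaccine 38/101 = 37.6% → the adjuvanted vaccine
Overall: the mRNA vaccine 30/62 = 48.4%, the adjuvanted vaccine 49/121 = 40.5% → the mRNA vaccine
The adjuvanted vaccine wins each age group but the mRNA vaccine wins overall — the comparison reverses. The adjuvanted vaccine's recipients skew toward 65-plus, which has a lower base rate.

No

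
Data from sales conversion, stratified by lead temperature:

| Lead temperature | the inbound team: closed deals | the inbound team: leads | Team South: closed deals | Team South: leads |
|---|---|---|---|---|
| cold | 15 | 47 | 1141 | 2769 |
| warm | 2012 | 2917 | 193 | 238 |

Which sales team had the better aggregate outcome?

Cold: the inbound team 15/47 = 31.9%, Team South 1141/2769 = 41.2% → Team South
Warm: the inbound team 2012/2917 = 69.0%, Team South 193/238 = 81.1% → Team South
Overall: the inbound team 2027/2964 = 68.4%, Team South 1334/3007 = 44.4% → the inbound team
(Team South wins every lead group but the inbound team wins overall — Team South's leads skew toward the low-rate cold group.)

the inbound team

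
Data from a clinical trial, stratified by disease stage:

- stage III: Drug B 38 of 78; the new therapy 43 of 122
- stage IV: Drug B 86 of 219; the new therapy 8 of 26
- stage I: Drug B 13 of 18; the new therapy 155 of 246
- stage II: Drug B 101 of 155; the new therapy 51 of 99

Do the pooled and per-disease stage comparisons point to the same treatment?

No

Stage III: Drug B 38/78 = 48.7%, the new therapy 43/122 = 35.2% → Drug B
Stage IV: Drug B 86/219 = 39.3%, the new therapy 8/26 = 30.8% → Drug B
Stage I: Drug B 13/18 = 72.2%, the new therapy 155/246 = 63.0% → Drug B
Stage II: Drug B 101/155 = 65.2%, the new therapy 51/99 = 51.5% → Drug B
Overall: Drug B 238/470 = 50.6%, the new therapy 257/493 = 52.1% → the new therapy
Drug B wins each disease group but the new therapy wins overall — the comparison reverses. Drug B's patients skew toward stage IV, which has a lower base rate.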